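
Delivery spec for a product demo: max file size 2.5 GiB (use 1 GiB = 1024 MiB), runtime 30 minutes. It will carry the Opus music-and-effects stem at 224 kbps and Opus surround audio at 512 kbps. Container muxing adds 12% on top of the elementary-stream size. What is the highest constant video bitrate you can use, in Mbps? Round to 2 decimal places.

Budget: 2.5 GiB = 21474.8 Mb.
Stream payload after overhead: 21474.8 / 1.12 = 19174.0 Mb.
30 min = 1800 s
Total bitrate budget: 19174.0 Mb / 1800 s = 10.652 Mbps.
Audio total: 224 + 512 = 736 kbps = 0.736 Mbps.
Video: 10.652 − 0.736 = 9.916 Mbps.

9.92 Mbps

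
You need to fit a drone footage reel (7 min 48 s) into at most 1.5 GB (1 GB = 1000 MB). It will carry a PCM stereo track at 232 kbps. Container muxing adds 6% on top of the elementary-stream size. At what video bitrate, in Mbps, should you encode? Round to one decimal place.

24.0 Mbps

Budget: 1.5 GB = 12000.0 Mb.
Stream payload after overhead: 12000.0 / 1.06 = 11320.8 Mb.
7 min 48 s = 468 s
Total bitrate budget: 11320.8 Mb / 468 s = 24.190 Mbps.
Audio: 232 kbps = 0.232 Mbps.
Video: 24.190 − 0.232 = 23.958 Mbps.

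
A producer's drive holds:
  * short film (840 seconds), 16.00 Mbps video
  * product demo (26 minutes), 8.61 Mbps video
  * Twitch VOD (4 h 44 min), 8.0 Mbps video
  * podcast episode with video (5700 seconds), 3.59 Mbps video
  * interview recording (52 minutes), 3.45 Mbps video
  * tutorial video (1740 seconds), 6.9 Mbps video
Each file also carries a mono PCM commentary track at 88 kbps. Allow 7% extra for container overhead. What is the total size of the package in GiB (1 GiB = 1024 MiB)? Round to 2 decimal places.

26.04 GiB

Audio: 88 kbps = 0.088 Mbps.
short film: 16.088 Mbps × 840 s × 1.07 = 14459.9 Mb
product demo: 8.698 Mbps × 1560 s × 1.07 = 14518.7 Mb
Twitch VOD: 8.088 Mbps × 17040 s × 1.07 = 147466.9 Mb
podcast episode with video: 3.678 Mbps × 5700 s × 1.07 = 22432.1 Mb
interview recording: 3.538 Mbps × 3120 s × 1.07 = 11811.3 Mb
tutorial video: 6.988 Mbps × 1740 s × 1.07 = 13010.3 Mb
Total: 223699.1 Mb = 27962.4 MB.
= 26.04 GiB.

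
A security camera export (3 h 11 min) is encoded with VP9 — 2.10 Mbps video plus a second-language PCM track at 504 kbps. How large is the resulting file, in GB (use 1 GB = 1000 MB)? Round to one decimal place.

3 h 11 min = 191 min = 11460 s
Audio: 504 kbps = 0.504 Mbps.
Total bitrate: 2.10 + 0.504 = 2.604 Mbps.
Stream data: 2.604 Mbps × 11460 s = 29841.8 Mb.
29,842 Mb ÷ 8 = 3,730 MB → 3.730 GB.

3.7 GB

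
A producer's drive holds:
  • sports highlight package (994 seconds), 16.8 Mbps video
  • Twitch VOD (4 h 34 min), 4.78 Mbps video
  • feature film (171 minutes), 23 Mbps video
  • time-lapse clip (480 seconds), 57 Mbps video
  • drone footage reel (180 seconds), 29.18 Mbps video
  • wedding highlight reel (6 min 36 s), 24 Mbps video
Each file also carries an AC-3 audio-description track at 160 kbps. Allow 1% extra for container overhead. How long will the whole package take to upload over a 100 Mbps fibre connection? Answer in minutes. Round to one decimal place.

63.6 minutes

Audio: 160 kbps = 0.160 Mbps.
sports highlight package: 16.960 Mbps × 994 s × 1.01 = 17026.8 Mb
Twitch VOD: 4.940 Mbps × 16440 s × 1.01 = 82025.7 Mb
feature film: 23.160 Mbps × 10260 s × 1.01 = 239997.8 Mb
time-lapse clip: 57.160 Mbps × 480 s × 1.01 = 27711.2 Mb
drone footage reel: 29.340 Mbps × 180 s × 1.01 = 5334.0 Mb
wedding highlight reel: 24.160 Mbps × 396 s × 1.01 = 9663.0 Mb
Total: 381758.6 Mb = 47719.8 MB.
At 100 Mbps: 381758.6 / 100 = 3818 s ≈ 63.6 minutes.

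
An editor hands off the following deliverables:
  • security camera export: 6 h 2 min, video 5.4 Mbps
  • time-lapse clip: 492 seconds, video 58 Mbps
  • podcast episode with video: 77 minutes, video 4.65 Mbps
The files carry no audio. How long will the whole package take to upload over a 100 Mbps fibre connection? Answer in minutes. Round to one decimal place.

27.9 minutes

security camera export: 5.400 Mbps × 21720 s = 117288.0 Mb
time-lapse clip: 58.000 Mbps × 492 s = 28536.0 Mb
podcast episode with video: 4.650 Mbps × 4620 s = 21483.0 Mb
Total: 167307.0 Mb = 20913.4 MB.
At 100 Mbps: 167307.0 / 100 = 1673 s ≈ 27.9 minutes.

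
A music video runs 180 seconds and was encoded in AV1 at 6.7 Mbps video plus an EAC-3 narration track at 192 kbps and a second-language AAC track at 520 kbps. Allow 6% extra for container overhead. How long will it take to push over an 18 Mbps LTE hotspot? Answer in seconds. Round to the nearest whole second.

Audio total: 192 + 520 = 712 kbps = 0.712 Mbps.
Total bitrate: 7.412 Mbps.
File: 7.412 Mbps × 180 s = 1334.2 Mb.
With 6% container overhead: ×1.06. → 1414.2 Mb.
At 18 Mbps: 1414.2 / 18 = 78.6 s ≈ 78.6 seconds.

79 seconds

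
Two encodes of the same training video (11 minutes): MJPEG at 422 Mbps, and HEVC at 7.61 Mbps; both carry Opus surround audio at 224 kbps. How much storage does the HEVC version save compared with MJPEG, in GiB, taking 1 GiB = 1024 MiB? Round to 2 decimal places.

31.84 GiB

11 min = 660 s
Audio: 224 kbps = 0.224 Mbps.
MJPEG: 422.224 Mbps × 660 s = 278667.8 Mb = 32.441 GiB.
HEVC: 7.834 Mbps × 660 s = 5170.4 Mb = 0.602 GiB.
Saving: 32.441 − 0.602 = 31.839 GiB.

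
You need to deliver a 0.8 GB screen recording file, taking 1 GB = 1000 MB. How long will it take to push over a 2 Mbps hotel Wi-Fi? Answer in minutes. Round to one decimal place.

53.3 minutes

File: 0.8 GB = 6400.0 Mb.
At 2 Mbps: 6400.0 / 2 = 3200.0 s ≈ 53.3 minutes.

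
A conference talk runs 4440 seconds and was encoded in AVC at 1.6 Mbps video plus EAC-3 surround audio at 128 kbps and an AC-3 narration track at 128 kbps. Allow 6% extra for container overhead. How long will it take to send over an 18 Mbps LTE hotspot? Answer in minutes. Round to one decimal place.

8.1 minutes

Audio total: 128 + 128 = 256 kbps = 0.256 Mbps.
Total bitrate: 1.856 Mbps.
File: 1.856 Mbps × 4440 s = 8240.6 Mb.
With 6% container overhead: ×1.06. → 8735.1 Mb.
At 18 Mbps: 8735.1 / 18 = 485.3 s ≈ 8.09 minutes.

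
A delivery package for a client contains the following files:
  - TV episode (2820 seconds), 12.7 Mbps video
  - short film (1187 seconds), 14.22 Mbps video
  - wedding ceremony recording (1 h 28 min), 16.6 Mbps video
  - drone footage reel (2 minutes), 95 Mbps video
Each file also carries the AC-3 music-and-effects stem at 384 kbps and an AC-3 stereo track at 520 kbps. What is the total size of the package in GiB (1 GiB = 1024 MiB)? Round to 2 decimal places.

18.65 GiB

Audio total: 384 + 520 = 904 kbps = 0.904 Mbps.
TV episode: 13.604 Mbps × 2820 s = 38363.3 Mb
short film: 15.124 Mbps × 1187 s = 17952.2 Mb
wedding ceremony recording: 17.504 Mbps × 5280 s = 92421.1 Mb
drone footage reel: 95.904 Mbps × 120 s = 11508.5 Mb
Total: 160245.1 Mb = 20030.6 MB.
= 18.65 GiB.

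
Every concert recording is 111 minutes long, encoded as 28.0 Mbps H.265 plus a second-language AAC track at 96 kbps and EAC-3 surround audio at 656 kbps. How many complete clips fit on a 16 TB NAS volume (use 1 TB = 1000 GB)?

668

111 min = 6660 s
Audio total: 96 + 656 = 752 kbps = 0.752 Mbps.
Total bitrate: 28.752 Mbps.
Per item: 28.752 Mbps × 6660 s = 191,488 Mb = 23,936 MB.
Capacity: 16 TB = 128,000,000 Mb; 668.45 items → 668 complete.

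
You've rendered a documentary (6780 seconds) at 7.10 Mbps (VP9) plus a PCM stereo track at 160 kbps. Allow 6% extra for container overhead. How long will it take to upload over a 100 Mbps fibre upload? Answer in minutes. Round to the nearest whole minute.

Audio: 160 kbps = 0.160 Mbps.
Total bitrate: 7.260 Mbps.
File: 7.260 Mbps × 6780 s = 49222.8 Mb.
With 6% container overhead: ×1.06. → 52176.2 Mb.
At 100 Mbps: 52176.2 / 100 = 521.8 s ≈ 8.7 minutes.

9 minutes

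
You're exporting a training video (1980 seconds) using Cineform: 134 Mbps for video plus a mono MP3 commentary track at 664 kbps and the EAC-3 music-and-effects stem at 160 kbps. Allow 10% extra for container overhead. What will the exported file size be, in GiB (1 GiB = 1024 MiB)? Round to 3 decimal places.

Audio total: 664 + 160 = 824 kbps = 0.824 Mbps.
Total bitrate: 134 + 0.824 = 134.824 Mbps.
Stream data: 134.824 Mbps × 1980 s = 266951.5 Mb.
With 10% container overhead: ×1.10.
293,647 Mb = 36,705,834,000 bytes ÷ 1,073,741,824 = 34.18 GiB.

34.185 GiB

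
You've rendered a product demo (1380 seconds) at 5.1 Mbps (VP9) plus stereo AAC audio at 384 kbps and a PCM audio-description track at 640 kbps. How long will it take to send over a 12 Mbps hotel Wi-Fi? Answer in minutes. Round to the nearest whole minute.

12 minutes

Audio total: 384 + 640 = 1024 kbps = 1.024 Mbps.
Total bitrate: 6.124 Mbps.
File: 6.124 Mbps × 1380 s = 8451.1 Mb.
At 12 Mbps: 8451.1 / 12 = 704.3 s ≈ 11.7 minutes.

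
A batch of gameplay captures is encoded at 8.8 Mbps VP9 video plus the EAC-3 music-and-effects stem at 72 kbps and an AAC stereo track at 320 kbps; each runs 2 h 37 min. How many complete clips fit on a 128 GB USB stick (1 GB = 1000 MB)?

2 h 37 min = 157 min = 9420 s
Audio total: 72 + 320 = 392 kbps = 0.392 Mbps.
Total bitrate: 9.192 Mbps.
Per item: 9.192 Mbps × 9420 s = 86,589 Mb = 10,824 MB.
Capacity: 128 GB = 1,024,000 Mb; 11.83 items → 11 complete.

11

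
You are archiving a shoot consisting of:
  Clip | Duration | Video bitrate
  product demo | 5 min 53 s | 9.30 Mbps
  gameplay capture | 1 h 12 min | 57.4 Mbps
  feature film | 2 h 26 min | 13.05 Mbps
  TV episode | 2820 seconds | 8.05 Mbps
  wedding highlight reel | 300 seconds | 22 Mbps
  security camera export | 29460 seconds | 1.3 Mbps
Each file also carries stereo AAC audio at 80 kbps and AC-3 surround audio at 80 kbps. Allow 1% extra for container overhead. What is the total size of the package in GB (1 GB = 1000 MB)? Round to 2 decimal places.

55.62 GB

Audio total: 80 + 80 = 160 kbps = 0.160 Mbps.
product demo: 9.460 Mbps × 353 s × 1.01 = 3372.8 Mb
gameplay capture: 57.560 Mbps × 4320 s × 1.01 = 251145.8 Mb
feature film: 13.210 Mbps × 8760 s × 1.01 = 116876.8 Mb
TV episode: 8.210 Mbps × 2820 s × 1.01 = 23383.7 Mb
wedding highlight reel: 22.160 Mbps × 300 s × 1.01 = 6714.5 Mb
security camera export: 1.460 Mbps × 29460 s × 1.01 = 43441.7 Mb
Total: 444935.3 Mb = 55616.9 MB.
= 55.62 GB.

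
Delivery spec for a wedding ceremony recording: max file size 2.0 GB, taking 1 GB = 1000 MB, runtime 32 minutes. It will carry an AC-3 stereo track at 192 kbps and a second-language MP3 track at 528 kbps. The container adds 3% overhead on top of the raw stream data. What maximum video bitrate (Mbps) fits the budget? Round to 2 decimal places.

Budget: 2.0 GB = 16000.0 Mb.
Stream payload after overhead: 16000.0 / 1.03 = 15534.0 Mb.
32 min = 1920 s
Total bitrate budget: 15534.0 Mb / 1920 s = 8.091 Mbps.
Audio total: 192 + 528 = 720 kbps = 0.720 Mbps.
Video: 8.091 − 0.720 = 7.371 Mbps.

7.37 Mbps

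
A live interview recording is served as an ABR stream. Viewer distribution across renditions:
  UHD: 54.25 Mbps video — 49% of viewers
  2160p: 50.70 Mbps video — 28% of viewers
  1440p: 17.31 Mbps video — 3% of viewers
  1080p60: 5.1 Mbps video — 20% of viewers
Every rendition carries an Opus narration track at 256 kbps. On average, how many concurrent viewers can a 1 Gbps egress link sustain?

Audio: 256 kbps = 0.256 Mbps.
Average per-viewer bitrate: 0.49×54.506 + 0.28×50.956 + 0.03×17.566 + 0.20×5.356 = 42.574 Mbps.
1 Gbps = 1,000 Mbps; 1,000 / 42.574 = 23.49 → 23.

23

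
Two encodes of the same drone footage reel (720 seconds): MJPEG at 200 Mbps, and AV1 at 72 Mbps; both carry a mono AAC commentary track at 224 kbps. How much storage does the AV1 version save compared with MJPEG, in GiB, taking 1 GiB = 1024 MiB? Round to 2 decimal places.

Audio: 224 kbps = 0.224 Mbps.
MJPEG: 200.224 Mbps × 720 s = 144161.3 Mb = 16.783 GiB.
AV1: 72.224 Mbps × 720 s = 52001.3 Mb = 6.054 GiB.
Saving: 16.783 − 6.054 = 10.729 GiB.

10.73 GiB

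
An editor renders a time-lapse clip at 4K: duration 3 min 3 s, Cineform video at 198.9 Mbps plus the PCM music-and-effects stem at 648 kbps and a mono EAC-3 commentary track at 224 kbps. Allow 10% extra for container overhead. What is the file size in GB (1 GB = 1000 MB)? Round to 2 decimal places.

5.03 GB

3 min 3 s = 183 s
Audio total: 648 + 224 = 872 kbps = 0.872 Mbps.
Total bitrate: 198.9 + 0.872 = 199.772 Mbps.
Stream data: 199.772 Mbps × 183 s = 36558.3 Mb.
With 10% container overhead: ×1.10.
40,214 Mb ÷ 8 = 5,027 MB → 5.027 GB.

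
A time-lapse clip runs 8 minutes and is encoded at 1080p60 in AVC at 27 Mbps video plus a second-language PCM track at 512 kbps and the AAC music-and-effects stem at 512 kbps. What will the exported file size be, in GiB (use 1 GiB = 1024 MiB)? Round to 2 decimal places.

1.57 GiB

8 min = 480 s
Audio total: 512 + 512 = 1024 kbps = 1.024 Mbps.
Total bitrate: 27 + 1.024 = 28.024 Mbps.
Stream data: 28.024 Mbps × 480 s = 13451.5 Mb.
13,452 Mb = 1,681,440,000 bytes ÷ 1,073,741,824 = 1.566 GiB.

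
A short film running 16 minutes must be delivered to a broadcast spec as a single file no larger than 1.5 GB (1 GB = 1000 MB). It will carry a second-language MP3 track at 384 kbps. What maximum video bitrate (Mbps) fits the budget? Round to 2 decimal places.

12.12 Mbps

Budget: 1.5 GB = 12000.0 Mb.
16 min = 960 s
Total bitrate budget: 12000.0 Mb / 960 s = 12.500 Mbps.
Audio: 384 kbps = 0.384 Mbps.
Video: 12.500 − 0.384 = 12.116 Mbps.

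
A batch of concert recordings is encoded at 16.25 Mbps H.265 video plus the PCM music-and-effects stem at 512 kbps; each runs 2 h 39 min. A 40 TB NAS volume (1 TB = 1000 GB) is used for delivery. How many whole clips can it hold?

2001

2 h 39 min = 159 min = 9540 s
Audio: 512 kbps = 0.512 Mbps.
Total bitrate: 16.762 Mbps.
Per item: 16.762 Mbps × 9540 s = 159,909 Mb = 19,989 MB.
Capacity: 40 TB = 320,000,000 Mb; 2001.13 items → 2001 complete.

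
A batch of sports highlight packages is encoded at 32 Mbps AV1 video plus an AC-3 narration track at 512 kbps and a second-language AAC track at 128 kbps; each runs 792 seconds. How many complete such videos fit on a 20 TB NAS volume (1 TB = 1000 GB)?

Audio total: 512 + 128 = 640 kbps = 0.640 Mbps.
Total bitrate: 32.640 Mbps.
Per item: 32.640 Mbps × 792 s = 25,851 Mb = 3,231 MB.
Capacity: 20 TB = 160,000,000 Mb; 6189.34 items → 6189 complete.

6189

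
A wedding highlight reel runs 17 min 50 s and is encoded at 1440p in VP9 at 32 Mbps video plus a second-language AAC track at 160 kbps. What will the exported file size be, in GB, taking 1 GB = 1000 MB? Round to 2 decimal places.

4.30 GB

17 min 50 s = 1070 s
Audio: 160 kbps = 0.160 Mbps.
Total bitrate: 32 + 0.160 = 32.160 Mbps.
Stream data: 32.160 Mbps × 1070 s = 34411.2 Mb.
34,411 Mb ÷ 8 = 4,301 MB → 4.301 GB.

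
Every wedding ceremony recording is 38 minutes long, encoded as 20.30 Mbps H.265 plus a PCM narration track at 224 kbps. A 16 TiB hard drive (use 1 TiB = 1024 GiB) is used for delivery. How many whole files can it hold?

38 min = 2280 s
Audio: 224 kbps = 0.224 Mbps.
Total bitrate: 20.524 Mbps.
Per item: 20.524 Mbps × 2280 s = 46,795 Mb = 5,849 MB.
Capacity: 16 TiB = 140,737,488 Mb; 3007.55 items → 3007 complete.

3007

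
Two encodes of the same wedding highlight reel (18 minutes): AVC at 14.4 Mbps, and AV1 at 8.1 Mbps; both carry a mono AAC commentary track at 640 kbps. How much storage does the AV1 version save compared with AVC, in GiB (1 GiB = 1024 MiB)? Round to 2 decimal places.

18 min = 1080 s
Audio: 640 kbps = 0.640 Mbps.
AVC: 15.040 Mbps × 1080 s = 16243.2 Mb = 1.891 GiB.
AV1: 8.740 Mbps × 1080 s = 9439.2 Mb = 1.099 GiB.
Saving: 1.891 − 1.099 = 0.792 GiB.

0.79 GiB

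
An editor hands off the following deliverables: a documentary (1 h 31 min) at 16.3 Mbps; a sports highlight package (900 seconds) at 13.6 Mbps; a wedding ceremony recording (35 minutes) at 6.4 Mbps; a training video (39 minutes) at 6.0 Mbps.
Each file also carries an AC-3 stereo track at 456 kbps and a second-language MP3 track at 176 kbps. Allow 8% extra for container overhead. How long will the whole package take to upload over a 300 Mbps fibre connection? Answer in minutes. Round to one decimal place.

8.1 minutes

Audio total: 456 + 176 = 632 kbps = 0.632 Mbps.
documentary: 16.932 Mbps × 5460 s × 1.08 = 99844.6 Mb
sports highlight package: 14.232 Mbps × 900 s × 1.08 = 13833.5 Mb
wedding ceremony recording: 7.032 Mbps × 2100 s × 1.08 = 15948.6 Mb
training video: 6.632 Mbps × 2340 s × 1.08 = 16760.4 Mb
Total: 146387.1 Mb = 18298.4 MB.
At 300 Mbps: 146387.1 / 300 = 488 s ≈ 8.13 minutes.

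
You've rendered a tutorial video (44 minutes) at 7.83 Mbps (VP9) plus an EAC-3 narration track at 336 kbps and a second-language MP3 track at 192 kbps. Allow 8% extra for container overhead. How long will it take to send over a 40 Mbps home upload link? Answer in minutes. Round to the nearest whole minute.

10 minutes

44 min = 2640 s
Audio total: 336 + 192 = 528 kbps = 0.528 Mbps.
Total bitrate: 8.358 Mbps.
File: 8.358 Mbps × 2640 s = 22065.1 Mb.
With 8% container overhead: ×1.08. → 23830.3 Mb.
At 40 Mbps: 23830.3 / 40 = 595.8 s ≈ 9.93 minutes.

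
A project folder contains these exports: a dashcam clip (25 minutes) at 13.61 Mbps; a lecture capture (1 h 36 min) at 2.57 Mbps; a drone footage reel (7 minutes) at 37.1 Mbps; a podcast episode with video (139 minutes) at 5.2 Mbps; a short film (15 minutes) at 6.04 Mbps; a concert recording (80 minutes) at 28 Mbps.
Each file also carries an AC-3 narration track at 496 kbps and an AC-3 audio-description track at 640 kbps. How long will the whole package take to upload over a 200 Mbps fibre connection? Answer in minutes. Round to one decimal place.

21.6 minutes

Audio total: 496 + 640 = 1136 kbps = 1.136 Mbps.
dashcam clip: 14.746 Mbps × 1500 s = 22119.0 Mb
lecture capture: 3.706 Mbps × 5760 s = 21346.6 Mb
drone footage reel: 38.236 Mbps × 420 s = 16059.1 Mb
podcast episode with video: 6.336 Mbps × 8340 s = 52842.2 Mb
short film: 7.176 Mbps × 900 s = 6458.4 Mb
concert recording: 29.136 Mbps × 4800 s = 139852.8 Mb
Total: 258678.1 Mb = 32334.8 MB.
At 200 Mbps: 258678.1 / 200 = 1293 s ≈ 21.6 minutes.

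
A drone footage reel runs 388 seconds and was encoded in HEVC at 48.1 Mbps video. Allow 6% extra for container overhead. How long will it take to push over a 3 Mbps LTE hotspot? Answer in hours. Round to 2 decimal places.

File: 48.100 Mbps × 388 s = 18662.8 Mb.
With 6% container overhead: ×1.06. → 19782.6 Mb.
At 3 Mbps: 19782.6 / 3 = 6594.2 s ≈ 1.83 hours.

1.83 hours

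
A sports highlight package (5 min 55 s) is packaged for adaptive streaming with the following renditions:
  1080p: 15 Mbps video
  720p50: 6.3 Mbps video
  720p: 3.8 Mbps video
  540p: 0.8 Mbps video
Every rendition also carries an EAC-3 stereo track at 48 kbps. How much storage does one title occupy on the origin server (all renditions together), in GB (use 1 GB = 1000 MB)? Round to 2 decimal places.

1.16 GB

5 min 55 s = 355 s
Audio: 48 kbps = 0.048 Mbps.
Sum of rendition bitrates: (15+0.048) + (6.3+0.048) + (3.8+0.048) + (0.8+0.048) = 26.092 Mbps.
× 355 s = 9,263 Mb = 1,158 MB = 1.158 GB.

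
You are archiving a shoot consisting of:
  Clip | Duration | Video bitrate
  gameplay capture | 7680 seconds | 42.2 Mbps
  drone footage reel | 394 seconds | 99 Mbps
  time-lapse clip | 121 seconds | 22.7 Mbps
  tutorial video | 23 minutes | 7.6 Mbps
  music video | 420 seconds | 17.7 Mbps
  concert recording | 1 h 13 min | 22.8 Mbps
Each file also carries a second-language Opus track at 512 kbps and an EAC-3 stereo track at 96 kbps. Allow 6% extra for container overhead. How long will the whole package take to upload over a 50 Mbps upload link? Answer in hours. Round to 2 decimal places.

Audio total: 512 + 96 = 608 kbps = 0.608 Mbps.
gameplay capture: 42.808 Mbps × 7680 s × 1.06 = 348491.4 Mb
drone footage reel: 99.608 Mbps × 394 s × 1.06 = 41600.3 Mb
time-lapse clip: 23.308 Mbps × 121 s × 1.06 = 2989.5 Mb
tutorial video: 8.208 Mbps × 1380 s × 1.06 = 12006.7 Mb
music video: 18.308 Mbps × 420 s × 1.06 = 8150.7 Mb
concert recording: 23.408 Mbps × 4380 s × 1.06 = 108678.7 Mb
Total: 521917.2 Mb = 65239.6 MB.
At 50 Mbps: 521917.2 / 50 = 10438 s ≈ 2.9 hours.

2.90 hours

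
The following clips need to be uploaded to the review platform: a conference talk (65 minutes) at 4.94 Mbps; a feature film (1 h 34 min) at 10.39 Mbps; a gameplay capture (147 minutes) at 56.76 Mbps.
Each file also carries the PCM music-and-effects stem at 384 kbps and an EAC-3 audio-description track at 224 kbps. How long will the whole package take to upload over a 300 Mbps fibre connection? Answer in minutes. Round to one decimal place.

Audio total: 384 + 224 = 608 kbps = 0.608 Mbps.
conference talk: 5.548 Mbps × 3900 s = 21637.2 Mb
feature film: 10.998 Mbps × 5640 s = 62028.7 Mb
gameplay capture: 57.368 Mbps × 8820 s = 505985.8 Mb
Total: 589651.7 Mb = 73706.5 MB.
At 300 Mbps: 589651.7 / 300 = 1966 s ≈ 32.8 minutes.

32.8 minutes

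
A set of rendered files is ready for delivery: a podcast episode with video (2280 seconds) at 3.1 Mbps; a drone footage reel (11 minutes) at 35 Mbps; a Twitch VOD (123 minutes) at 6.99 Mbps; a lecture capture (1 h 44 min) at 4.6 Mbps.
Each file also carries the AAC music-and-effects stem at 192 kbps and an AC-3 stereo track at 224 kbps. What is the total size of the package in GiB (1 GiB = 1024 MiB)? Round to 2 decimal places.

Audio total: 192 + 224 = 416 kbps = 0.416 Mbps.
podcast episode with video: 3.516 Mbps × 2280 s = 8016.5 Mb
drone footage reel: 35.416 Mbps × 660 s = 23374.6 Mb
Twitch VOD: 7.406 Mbps × 7380 s = 54656.3 Mb
lecture capture: 5.016 Mbps × 6240 s = 31299.8 Mb
Total: 117347.2 Mb = 14668.4 MB.
= 13.66 GiB.

13.66 GiB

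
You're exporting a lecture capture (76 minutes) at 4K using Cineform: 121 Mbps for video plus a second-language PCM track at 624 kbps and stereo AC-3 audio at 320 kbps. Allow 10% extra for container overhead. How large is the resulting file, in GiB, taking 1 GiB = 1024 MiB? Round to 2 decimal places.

71.21 GiB

76 min = 4560 s
Audio total: 624 + 320 = 944 kbps = 0.944 Mbps.
Total bitrate: 121 + 0.944 = 121.944 Mbps.
Stream data: 121.944 Mbps × 4560 s = 556064.6 Mb.
With 10% container overhead: ×1.10.
611,671 Mb = 76,458,888,000 bytes ÷ 1,073,741,824 = 71.21 GiB.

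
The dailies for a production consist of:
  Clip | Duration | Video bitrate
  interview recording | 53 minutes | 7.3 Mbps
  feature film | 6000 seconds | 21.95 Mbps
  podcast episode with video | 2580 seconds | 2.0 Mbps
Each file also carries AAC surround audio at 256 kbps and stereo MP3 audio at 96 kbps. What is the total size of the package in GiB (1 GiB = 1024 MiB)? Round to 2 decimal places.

19.12 GiB

Audio total: 256 + 96 = 352 kbps = 0.352 Mbps.
interview recording: 7.652 Mbps × 3180 s = 24333.4 Mb
feature film: 22.302 Mbps × 6000 s = 133812.0 Mb
podcast episode with video: 2.352 Mbps × 2580 s = 6068.2 Mb
Total: 164213.5 Mb = 20526.7 MB.
= 19.12 GiB.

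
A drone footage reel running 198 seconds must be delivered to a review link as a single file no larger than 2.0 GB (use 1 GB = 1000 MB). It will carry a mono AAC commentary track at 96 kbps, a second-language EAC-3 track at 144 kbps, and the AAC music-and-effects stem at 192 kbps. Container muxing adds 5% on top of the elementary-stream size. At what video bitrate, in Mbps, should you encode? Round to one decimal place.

Budget: 2.0 GB = 16000.0 Mb.
Stream payload after overhead: 16000.0 / 1.05 = 15238.1 Mb.
Total bitrate budget: 15238.1 Mb / 198 s = 76.960 Mbps.
Audio total: 96 + 144 + 192 = 432 kbps = 0.432 Mbps.
Video: 76.960 − 0.432 = 76.528 Mbps.

76.5 Mbps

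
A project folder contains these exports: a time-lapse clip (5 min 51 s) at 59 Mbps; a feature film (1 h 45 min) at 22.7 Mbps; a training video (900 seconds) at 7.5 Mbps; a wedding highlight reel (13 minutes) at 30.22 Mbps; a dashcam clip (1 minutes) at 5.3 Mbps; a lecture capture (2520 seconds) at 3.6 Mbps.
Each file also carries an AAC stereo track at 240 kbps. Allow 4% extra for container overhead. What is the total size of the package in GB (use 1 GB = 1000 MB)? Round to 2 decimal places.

26.79 GB

Audio: 240 kbps = 0.240 Mbps.
time-lapse clip: 59.240 Mbps × 351 s × 1.04 = 21625.0 Mb
feature film: 22.940 Mbps × 6300 s × 1.04 = 150302.9 Mb
training video: 7.740 Mbps × 900 s × 1.04 = 7244.6 Mb
wedding highlight reel: 30.460 Mbps × 780 s × 1.04 = 24709.2 Mb
dashcam clip: 5.540 Mbps × 60 s × 1.04 = 345.7 Mb
lecture capture: 3.840 Mbps × 2520 s × 1.04 = 10063.9 Mb
Total: 214291.2 Mb = 26786.4 MB.
= 26.79 GB.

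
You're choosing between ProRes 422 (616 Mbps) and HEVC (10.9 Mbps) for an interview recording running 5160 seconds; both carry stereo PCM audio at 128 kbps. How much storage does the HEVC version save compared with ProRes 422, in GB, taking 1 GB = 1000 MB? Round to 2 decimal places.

390.29 GB

Audio: 128 kbps = 0.128 Mbps.
ProRes 422: 616.128 Mbps × 5160 s = 3179220.5 Mb = 397.403 GB.
HEVC: 11.028 Mbps × 5160 s = 56904.5 Mb = 7.113 GB.
Saving: 397.403 − 7.113 = 390.289 GB.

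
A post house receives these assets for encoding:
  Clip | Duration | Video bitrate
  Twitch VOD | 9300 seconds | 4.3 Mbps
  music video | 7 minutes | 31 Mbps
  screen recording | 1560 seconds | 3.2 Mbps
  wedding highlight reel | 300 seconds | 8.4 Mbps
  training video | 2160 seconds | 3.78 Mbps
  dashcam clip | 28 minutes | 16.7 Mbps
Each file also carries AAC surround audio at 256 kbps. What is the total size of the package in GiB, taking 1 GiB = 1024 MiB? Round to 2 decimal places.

11.72 GiB

Audio: 256 kbps = 0.256 Mbps.
Twitch VOD: 4.556 Mbps × 9300 s = 42370.8 Mb
music video: 31.256 Mbps × 420 s = 13127.5 Mb
screen recording: 3.456 Mbps × 1560 s = 5391.4 Mb
wedding highlight reel: 8.656 Mbps × 300 s = 2596.8 Mb
training video: 4.036 Mbps × 2160 s = 8717.8 Mb
dashcam clip: 16.956 Mbps × 1680 s = 28486.1 Mb
Total: 100690.3 Mb = 12586.3 MB.
= 11.72 GiB.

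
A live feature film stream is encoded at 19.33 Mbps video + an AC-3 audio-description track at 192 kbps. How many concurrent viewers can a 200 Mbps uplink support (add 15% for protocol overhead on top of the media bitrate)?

Audio: 192 kbps = 0.192 Mbps.
Per-viewer media rate: 19.522 Mbps.
On the wire with 15% overhead: 22.450 Mbps.
200 Mbps = 200.0 Mbps; 200.0 / 22.450 = 8.91 → 8 viewers.

8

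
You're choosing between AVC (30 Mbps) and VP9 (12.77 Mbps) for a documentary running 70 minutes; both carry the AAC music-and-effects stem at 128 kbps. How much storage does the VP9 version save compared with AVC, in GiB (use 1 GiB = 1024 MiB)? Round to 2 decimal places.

70 min = 4200 s
Audio: 128 kbps = 0.128 Mbps.
AVC: 30.128 Mbps × 4200 s = 126537.6 Mb = 14.731 GiB.
VP9: 12.898 Mbps × 4200 s = 54171.6 Mb = 6.306 GiB.
Saving: 14.731 − 6.306 = 8.425 GiB.

8.42 GiB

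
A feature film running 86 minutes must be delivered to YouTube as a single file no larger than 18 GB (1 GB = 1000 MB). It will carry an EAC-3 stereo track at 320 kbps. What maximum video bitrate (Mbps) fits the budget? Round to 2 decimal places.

Budget: 18 GB = 144000.0 Mb.
86 min = 5160 s
Total bitrate budget: 144000.0 Mb / 5160 s = 27.907 Mbps.
Audio: 320 kbps = 0.320 Mbps.
Video: 27.907 − 0.320 = 27.587 Mbps.

27.59 Mbps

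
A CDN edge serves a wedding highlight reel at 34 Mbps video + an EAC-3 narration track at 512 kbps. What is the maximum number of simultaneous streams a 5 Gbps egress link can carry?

Audio: 512 kbps = 0.512 Mbps.
Per-viewer media rate: 34.512 Mbps.
5 Gbps = 5,000 Mbps; 5,000 / 34.512 = 144.88 → 144 viewers.

144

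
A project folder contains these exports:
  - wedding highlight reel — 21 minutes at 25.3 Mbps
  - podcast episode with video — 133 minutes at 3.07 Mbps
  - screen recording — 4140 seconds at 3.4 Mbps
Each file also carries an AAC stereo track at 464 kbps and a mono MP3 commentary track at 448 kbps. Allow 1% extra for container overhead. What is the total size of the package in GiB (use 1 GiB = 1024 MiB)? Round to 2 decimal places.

9.72 GiB

Audio total: 464 + 448 = 912 kbps = 0.912 Mbps.
wedding highlight reel: 26.212 Mbps × 1260 s × 1.01 = 33357.4 Mb
podcast episode with video: 3.982 Mbps × 7980 s × 1.01 = 32094.1 Mb
screen recording: 4.312 Mbps × 4140 s × 1.01 = 18030.2 Mb
Total: 83481.7 Mb = 10435.2 MB.
= 9.719 GiB.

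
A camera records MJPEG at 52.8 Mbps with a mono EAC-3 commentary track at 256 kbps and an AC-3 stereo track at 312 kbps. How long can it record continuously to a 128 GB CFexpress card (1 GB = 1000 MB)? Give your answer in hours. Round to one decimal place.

Audio total: 256 + 312 = 568 kbps = 0.568 Mbps.
Total bitrate: 52.8 + 0.568 = 53.368 Mbps.
Capacity: 128 GB = 1,024,000 Mb.
Recording time: 1,024,000 / 53.368 = 19,188 s ≈ 5.33 hours.

5.3 hours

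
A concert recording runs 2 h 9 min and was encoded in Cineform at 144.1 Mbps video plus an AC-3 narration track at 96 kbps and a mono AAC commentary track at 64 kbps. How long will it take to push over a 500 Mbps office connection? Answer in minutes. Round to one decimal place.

2 h 9 min = 129 min = 7740 s
Audio total: 96 + 64 = 160 kbps = 0.160 Mbps.
Total bitrate: 144.260 Mbps.
File: 144.260 Mbps × 7740 s = 1116572.4 Mb.
At 500 Mbps: 1116572.4 / 500 = 2233.1 s ≈ 37.2 minutes.

37.2 minutes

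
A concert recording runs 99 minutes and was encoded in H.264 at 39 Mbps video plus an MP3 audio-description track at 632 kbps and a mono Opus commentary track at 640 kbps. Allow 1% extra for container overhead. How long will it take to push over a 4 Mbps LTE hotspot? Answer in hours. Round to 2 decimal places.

99 min = 5940 s
Audio total: 632 + 640 = 1272 kbps = 1.272 Mbps.
Total bitrate: 40.272 Mbps.
File: 40.272 Mbps × 5940 s = 239215.7 Mb.
With 1% container overhead: ×1.01. → 241607.8 Mb.
At 4 Mbps: 241607.8 / 4 = 60402.0 s ≈ 16.8 hours.

16.78 hours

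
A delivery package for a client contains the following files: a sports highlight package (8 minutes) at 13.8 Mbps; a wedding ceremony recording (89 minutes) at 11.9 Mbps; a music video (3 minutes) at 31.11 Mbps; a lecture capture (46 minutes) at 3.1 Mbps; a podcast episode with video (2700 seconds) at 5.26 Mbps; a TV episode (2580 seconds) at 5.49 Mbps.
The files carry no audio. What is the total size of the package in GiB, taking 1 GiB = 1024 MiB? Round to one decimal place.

13.1 GiB

sports highlight package: 13.800 Mbps × 480 s = 6624.0 Mb
wedding ceremony recording: 11.900 Mbps × 5340 s = 63546.0 Mb
music video: 31.110 Mbps × 180 s = 5599.8 Mb
lecture capture: 3.100 Mbps × 2760 s = 8556.0 Mb
podcast episode with video: 5.260 Mbps × 2700 s = 14202.0 Mb
TV episode: 5.490 Mbps × 2580 s = 14164.2 Mb
Total: 112692.0 Mb = 14086.5 MB.
= 13.12 GiB.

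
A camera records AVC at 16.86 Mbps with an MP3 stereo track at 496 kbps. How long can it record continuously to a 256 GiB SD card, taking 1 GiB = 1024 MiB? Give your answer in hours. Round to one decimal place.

35.2 hours

Audio: 496 kbps = 0.496 Mbps.
Total bitrate: 16.86 + 0.496 = 17.356 Mbps.
Capacity: 256 GiB = 2,199,023 Mb.
Recording time: 2,199,023 / 17.356 = 126,701 s ≈ 35.2 hours.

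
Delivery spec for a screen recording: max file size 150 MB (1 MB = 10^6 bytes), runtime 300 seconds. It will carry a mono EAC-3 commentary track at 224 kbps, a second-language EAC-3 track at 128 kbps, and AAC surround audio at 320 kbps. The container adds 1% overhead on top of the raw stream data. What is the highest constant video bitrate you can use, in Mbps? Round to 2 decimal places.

3.29 Mbps

Budget: 150 MB = 1200.0 Mb.
Stream payload after overhead: 1200.0 / 1.01 = 1188.1 Mb.
Total bitrate budget: 1188.1 Mb / 300 s = 3.960 Mbps.
Audio total: 224 + 128 + 320 = 672 kbps = 0.672 Mbps.
Video: 3.960 − 0.672 = 3.288 Mbps.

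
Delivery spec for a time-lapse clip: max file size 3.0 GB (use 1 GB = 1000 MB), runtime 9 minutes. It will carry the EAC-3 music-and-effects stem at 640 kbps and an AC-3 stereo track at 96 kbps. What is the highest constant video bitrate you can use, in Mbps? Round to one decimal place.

43.7 Mbps

Budget: 3.0 GB = 24000.0 Mb.
9 min = 540 s
Total bitrate budget: 24000.0 Mb / 540 s = 44.444 Mbps.
Audio total: 640 + 96 = 736 kbps = 0.736 Mbps.
Video: 44.444 − 0.736 = 43.708 Mbps.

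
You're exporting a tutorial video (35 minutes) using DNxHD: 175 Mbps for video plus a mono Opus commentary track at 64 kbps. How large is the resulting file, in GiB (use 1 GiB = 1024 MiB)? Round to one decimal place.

35 min = 2100 s
Audio: 64 kbps = 0.064 Mbps.
Total bitrate: 175 + 0.064 = 175.064 Mbps.
Stream data: 175.064 Mbps × 2100 s = 367634.4 Mb.
367,634 Mb = 45,954,300,000 bytes ÷ 1,073,741,824 = 42.80 GiB.

42.8 GiB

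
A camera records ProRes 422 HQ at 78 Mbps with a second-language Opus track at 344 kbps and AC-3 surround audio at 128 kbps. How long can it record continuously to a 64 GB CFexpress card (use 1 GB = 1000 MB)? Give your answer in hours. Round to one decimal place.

Audio total: 344 + 128 = 472 kbps = 0.472 Mbps.
Total bitrate: 78 + 0.472 = 78.472 Mbps.
Capacity: 64 GB = 512,000 Mb.
Recording time: 512,000 / 78.472 = 6,525 s ≈ 1.81 hours.

1.8 hours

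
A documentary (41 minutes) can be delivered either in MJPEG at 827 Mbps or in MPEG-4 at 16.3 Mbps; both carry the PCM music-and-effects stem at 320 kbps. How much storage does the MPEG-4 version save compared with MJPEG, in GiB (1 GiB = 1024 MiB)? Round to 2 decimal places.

41 min = 2460 s
Audio: 320 kbps = 0.320 Mbps.
MJPEG: 827.320 Mbps × 2460 s = 2035207.2 Mb = 236.929 GiB.
MPEG-4: 16.620 Mbps × 2460 s = 40885.2 Mb = 4.760 GiB.
Saving: 236.929 − 4.760 = 232.170 GiB.

232.17 GiB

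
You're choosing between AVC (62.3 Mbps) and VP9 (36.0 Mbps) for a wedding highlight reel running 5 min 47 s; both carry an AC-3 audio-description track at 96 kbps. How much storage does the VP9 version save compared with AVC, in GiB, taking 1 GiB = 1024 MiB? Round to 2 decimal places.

5 min 47 s = 347 s
Audio: 96 kbps = 0.096 Mbps.
AVC: 62.396 Mbps × 347 s = 21651.4 Mb = 2.521 GiB.
VP9: 36.096 Mbps × 347 s = 12525.3 Mb = 1.458 GiB.
Saving: 2.521 − 1.458 = 1.062 GiB.

1.06 GiB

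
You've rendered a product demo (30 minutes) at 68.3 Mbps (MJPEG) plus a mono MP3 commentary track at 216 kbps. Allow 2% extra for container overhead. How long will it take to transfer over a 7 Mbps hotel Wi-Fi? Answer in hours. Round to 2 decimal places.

4.99 hours

30 min = 1800 s
Audio: 216 kbps = 0.216 Mbps.
Total bitrate: 68.516 Mbps.
File: 68.516 Mbps × 1800 s = 123328.8 Mb.
With 2% container overhead: ×1.02. → 125795.4 Mb.
At 7 Mbps: 125795.4 / 7 = 17970.8 s ≈ 4.99 hours.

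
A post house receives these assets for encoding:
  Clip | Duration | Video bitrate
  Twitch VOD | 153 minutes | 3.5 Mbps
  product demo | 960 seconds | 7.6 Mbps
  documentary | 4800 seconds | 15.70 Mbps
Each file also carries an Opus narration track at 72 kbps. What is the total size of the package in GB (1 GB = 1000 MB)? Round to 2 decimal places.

14.48 GB

Audio: 72 kbps = 0.072 Mbps.
Twitch VOD: 3.572 Mbps × 9180 s = 32791.0 Mb
product demo: 7.672 Mbps × 960 s = 7365.1 Mb
documentary: 15.772 Mbps × 4800 s = 75705.6 Mb
Total: 115861.7 Mb = 14482.7 MB.
= 14.48 GB.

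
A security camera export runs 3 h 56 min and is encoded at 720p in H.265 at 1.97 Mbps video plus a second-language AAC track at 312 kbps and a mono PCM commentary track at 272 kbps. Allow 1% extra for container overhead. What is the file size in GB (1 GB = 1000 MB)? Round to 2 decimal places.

3 h 56 min = 236 min = 14160 s
Audio total: 312 + 272 = 584 kbps = 0.584 Mbps.
Total bitrate: 1.97 + 0.584 = 2.554 Mbps.
Stream data: 2.554 Mbps × 14160 s = 36164.6 Mb.
With 1% container overhead: ×1.01.
36,526 Mb ÷ 8 = 4,566 MB → 4.566 GB.

4.57 GB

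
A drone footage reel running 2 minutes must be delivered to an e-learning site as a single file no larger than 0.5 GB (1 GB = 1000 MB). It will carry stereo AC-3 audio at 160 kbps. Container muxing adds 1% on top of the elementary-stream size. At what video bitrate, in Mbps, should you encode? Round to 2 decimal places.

Budget: 0.5 GB = 4000.0 Mb.
Stream payload after overhead: 4000.0 / 1.01 = 3960.4 Mb.
2 min = 120 s
Total bitrate budget: 3960.4 Mb / 120 s = 33.003 Mbps.
Audio: 160 kbps = 0.160 Mbps.
Video: 33.003 − 0.160 = 32.843 Mbps.

32.84 Mbps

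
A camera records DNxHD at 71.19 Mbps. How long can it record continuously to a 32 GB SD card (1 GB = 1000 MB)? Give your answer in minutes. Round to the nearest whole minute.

Capacity: 32 GB = 256,000 Mb.
Recording time: 256,000 / 71.190 = 3,596 s ≈ 59.9 minutes.

60 minutes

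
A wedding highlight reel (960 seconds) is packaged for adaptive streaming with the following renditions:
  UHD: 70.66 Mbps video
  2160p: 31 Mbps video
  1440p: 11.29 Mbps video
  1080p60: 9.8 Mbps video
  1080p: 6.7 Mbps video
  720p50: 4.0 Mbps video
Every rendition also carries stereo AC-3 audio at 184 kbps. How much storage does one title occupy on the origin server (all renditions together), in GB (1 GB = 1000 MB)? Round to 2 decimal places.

Audio: 184 kbps = 0.184 Mbps.
Sum of rendition bitrates: (70.66+0.184) + (31+0.184) + (11.29+0.184) + (9.8+0.184) + (6.7+0.184) + (4.0+0.184) = 134.554 Mbps.
× 960 s = 129,172 Mb = 16,146 MB = 16.15 GB.

16.15 GB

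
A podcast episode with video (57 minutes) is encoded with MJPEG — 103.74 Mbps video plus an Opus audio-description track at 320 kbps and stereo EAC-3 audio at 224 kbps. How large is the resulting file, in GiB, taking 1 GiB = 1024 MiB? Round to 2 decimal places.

41.52 GiB

57 min = 3420 s
Audio total: 320 + 224 = 544 kbps = 0.544 Mbps.
Total bitrate: 103.74 + 0.544 = 104.284 Mbps.
Stream data: 104.284 Mbps × 3420 s = 356651.3 Mb.
356,651 Mb = 44,581,410,000 bytes ÷ 1,073,741,824 = 41.52 GiB.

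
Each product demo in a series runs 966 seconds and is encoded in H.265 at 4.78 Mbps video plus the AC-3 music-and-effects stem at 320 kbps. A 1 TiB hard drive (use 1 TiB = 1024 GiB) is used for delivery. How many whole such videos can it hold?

Audio: 320 kbps = 0.320 Mbps.
Total bitrate: 5.100 Mbps.
Per item: 5.100 Mbps × 966 s = 4,927 Mb = 615.8 MB.
Capacity: 1 TiB = 8,796,093 Mb; 1785.43 items → 1785 complete.

1785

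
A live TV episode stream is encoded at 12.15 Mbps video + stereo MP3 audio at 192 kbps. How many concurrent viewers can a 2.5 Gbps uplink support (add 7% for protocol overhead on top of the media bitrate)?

189

Audio: 192 kbps = 0.192 Mbps.
Per-viewer media rate: 12.342 Mbps.
On the wire with 7% overhead: 13.206 Mbps.
2.5 Gbps = 2,500 Mbps; 2,500 / 13.206 = 189.31 → 189 viewers.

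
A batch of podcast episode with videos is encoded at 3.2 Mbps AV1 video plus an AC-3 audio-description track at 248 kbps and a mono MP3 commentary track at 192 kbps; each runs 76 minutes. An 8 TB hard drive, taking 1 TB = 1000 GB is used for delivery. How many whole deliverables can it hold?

76 min = 4560 s
Audio total: 248 + 192 = 440 kbps = 0.440 Mbps.
Total bitrate: 3.640 Mbps.
Per item: 3.640 Mbps × 4560 s = 16,598 Mb = 2,075 MB.
Capacity: 8 TB = 64,000,000 Mb; 3855.79 items → 3855 complete.

3855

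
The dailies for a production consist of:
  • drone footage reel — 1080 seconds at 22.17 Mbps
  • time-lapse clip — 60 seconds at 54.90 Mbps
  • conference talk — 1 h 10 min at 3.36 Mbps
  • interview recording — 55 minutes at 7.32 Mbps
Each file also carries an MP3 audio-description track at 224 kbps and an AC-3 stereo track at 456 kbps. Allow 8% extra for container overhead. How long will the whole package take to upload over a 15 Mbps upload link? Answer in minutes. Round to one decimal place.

85.7 minutes

Audio total: 224 + 456 = 680 kbps = 0.680 Mbps.
drone footage reel: 22.850 Mbps × 1080 s × 1.08 = 26652.2 Mb
time-lapse clip: 55.580 Mbps × 60 s × 1.08 = 3601.6 Mb
conference talk: 4.040 Mbps × 4200 s × 1.08 = 18325.4 Mb
interview recording: 8.000 Mbps × 3300 s × 1.08 = 28512.0 Mb
Total: 77091.3 Mb = 9636.4 MB.
At 15 Mbps: 77091.3 / 15 = 5139 s ≈ 85.7 minutes.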